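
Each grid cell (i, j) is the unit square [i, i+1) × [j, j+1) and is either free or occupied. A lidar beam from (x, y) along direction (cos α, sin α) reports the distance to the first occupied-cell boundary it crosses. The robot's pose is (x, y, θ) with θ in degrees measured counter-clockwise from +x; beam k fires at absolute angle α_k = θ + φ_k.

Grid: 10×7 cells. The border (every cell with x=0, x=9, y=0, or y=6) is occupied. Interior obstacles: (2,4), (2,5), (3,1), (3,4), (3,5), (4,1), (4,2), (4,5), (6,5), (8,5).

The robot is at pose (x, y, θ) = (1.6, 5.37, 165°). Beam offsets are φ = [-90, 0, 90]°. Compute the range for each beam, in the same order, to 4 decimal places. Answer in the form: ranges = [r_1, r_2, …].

beam 1: φ=-90°, α=75°
  direction (0.2588, 0.9659); cell (1,5); t to first gridline: x 1.5455, y 0.6522 (then +3.8637 / +1.0353)
    (1,6) via y @ 0.6522  # hit
  → r_1 = 0.6522
beam 2: φ=0°, α=165°
  direction (-0.9659, 0.2588); cell (1,5); t to first gridline: x 0.6212, y 2.4341 (then +1.0353 / +3.8637)
    (0,5) via x @ 0.6212  # hit
  → r_2 = 0.6212
beam 3: φ=90°, α=255°
  direction (-0.2588, -0.9659); cell (1,5); t to first gridline: x 2.3182, y 0.3831 (then +3.8637 / +1.0353)
    (1,4) via y @ 0.3831
    (1,3) via y @ 1.4183
    (0,3) via x @ 2.3182  # hit
  → r_3 = 2.3182

ranges = [0.6522, 0.6212, 2.3182]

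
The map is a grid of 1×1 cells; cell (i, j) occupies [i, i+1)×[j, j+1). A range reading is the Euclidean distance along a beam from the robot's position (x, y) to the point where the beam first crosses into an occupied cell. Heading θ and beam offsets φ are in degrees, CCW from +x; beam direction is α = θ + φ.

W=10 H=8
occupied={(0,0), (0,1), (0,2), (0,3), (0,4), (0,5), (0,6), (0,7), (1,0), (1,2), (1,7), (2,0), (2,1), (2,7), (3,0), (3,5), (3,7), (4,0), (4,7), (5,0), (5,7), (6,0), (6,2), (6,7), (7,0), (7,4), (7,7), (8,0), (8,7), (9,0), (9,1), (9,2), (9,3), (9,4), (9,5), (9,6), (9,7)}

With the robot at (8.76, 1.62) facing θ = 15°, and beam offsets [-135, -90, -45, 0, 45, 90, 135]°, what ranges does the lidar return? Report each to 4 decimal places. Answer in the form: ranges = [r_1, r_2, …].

ranges = [0.7159, 0.6419, 0.2771, 0.2485, 0.4800, 2.9364, 2.0323]

beam 1: φ=-135°, α=240°
  d=(-0.5000,-0.8660)  start (8,1)  tX=1.5200 tY=0.7159  stride 1/|dx|=2.0000 1/|dy|=1.1547
    cross y-line → (8,0), t=0.7159 (wall)
  → r_1 = 0.7159
beam 2: φ=-90°, α=285°
  d=(0.2588,-0.9659)  start (8,1)  tX=0.9273 tY=0.6419  stride 1/|dx|=3.8637 1/|dy|=1.0353
    cross y-line → (8,0), t=0.6419 (wall)
  → r_2 = 0.6419
beam 3: φ=-45°, α=330°
  d=(0.8660,-0.5000)  start (8,1)  tX=0.2771 tY=1.2400  stride 1/|dx|=1.1547 1/|dy|=2.0000
    cross x-line → (9,1), t=0.2771 (wall)
  → r_3 = 0.2771
beam 4: φ=0°, α=15°
  d=(0.9659,0.2588)  start (8,1)  tX=0.2485 tY=1.4682  stride 1/|dx|=1.0353 1/|dy|=3.8637
    cross x-line → (9,1), t=0.2485 (wall)
  → r_4 = 0.2485
beam 5: φ=45°, α=60°
  d=(0.5000,0.8660)  start (8,1)  tX=0.4800 tY=0.4388  stride 1/|dx|=2.0000 1/|dy|=1.1547
    cross y-line → (8,2), t=0.4388
    cross x-line → (9,2), t=0.4800 (wall)
  → r_5 = 0.4800
beam 6: φ=90°, α=105°
  d=(-0.2588,0.9659)  start (8,1)  tX=2.9364 tY=0.3934  stride 1/|dx|=3.8637 1/|dy|=1.0353
    cross y-line → (8,2), t=0.3934
    cross y-line → (8,3), t=1.4287
    cross y-line → (8,4), t=2.4640
    cross x-line → (7,4), t=2.9364 (wall)
  → r_6 = 2.9364
beam 7: φ=135°, α=150°
  d=(-0.8660,0.5000)  start (8,1)  tX=0.8776 tY=0.7600  stride 1/|dx|=1.1547 1/|dy|=2.0000
    cross y-line → (8,2), t=0.7600
    cross x-line → (7,2), t=0.8776
    cross x-line → (6,2), t=2.0323 (wall)
  → r_7 = 2.0323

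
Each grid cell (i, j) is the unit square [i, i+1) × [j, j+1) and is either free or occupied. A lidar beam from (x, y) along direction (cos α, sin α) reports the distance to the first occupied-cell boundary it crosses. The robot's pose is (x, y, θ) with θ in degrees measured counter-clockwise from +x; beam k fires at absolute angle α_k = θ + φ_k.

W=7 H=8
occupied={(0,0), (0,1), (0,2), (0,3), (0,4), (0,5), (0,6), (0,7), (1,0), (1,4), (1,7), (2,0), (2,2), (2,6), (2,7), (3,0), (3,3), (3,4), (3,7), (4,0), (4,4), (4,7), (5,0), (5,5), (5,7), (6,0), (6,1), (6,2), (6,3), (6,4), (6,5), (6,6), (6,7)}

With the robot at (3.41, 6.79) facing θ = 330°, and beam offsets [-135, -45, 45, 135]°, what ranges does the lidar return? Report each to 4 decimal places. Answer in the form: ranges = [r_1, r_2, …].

ranges = [0.4245, 1.8531, 0.8114, 0.2174]

beam 1: φ=-135°, α=195°
  direction (-0.9659, -0.2588); cell (3,6); t to first gridline: x 0.4245, y 3.0523 (then +1.0353 / +3.8637)
    (2,6) via x @ 0.4245  # hit
  → r_1 = 0.4245
beam 2: φ=-45°, α=285°
  direction (0.2588, -0.9659); cell (3,6); t to first gridline: x 2.2796, y 0.8179 (then +3.8637 / +1.0353)
    (3,5) via y @ 0.8179
    (3,4) via y @ 1.8531  # hit
  → r_2 = 1.8531
beam 3: φ=45°, α=15°
  direction (0.9659, 0.2588); cell (3,6); t to first gridline: x 0.6108, y 0.8114 (then +1.0353 / +3.8637)
    (4,6) via x @ 0.6108
    (4,7) via y @ 0.8114  # hit
  → r_3 = 0.8114
beam 4: φ=135°, α=105°
  direction (-0.2588, 0.9659); cell (3,6); t to first gridline: x 1.5841, y 0.2174 (then +3.8637 / +1.0353)
    (3,7) via y @ 0.2174  # hit
  → r_4 = 0.2174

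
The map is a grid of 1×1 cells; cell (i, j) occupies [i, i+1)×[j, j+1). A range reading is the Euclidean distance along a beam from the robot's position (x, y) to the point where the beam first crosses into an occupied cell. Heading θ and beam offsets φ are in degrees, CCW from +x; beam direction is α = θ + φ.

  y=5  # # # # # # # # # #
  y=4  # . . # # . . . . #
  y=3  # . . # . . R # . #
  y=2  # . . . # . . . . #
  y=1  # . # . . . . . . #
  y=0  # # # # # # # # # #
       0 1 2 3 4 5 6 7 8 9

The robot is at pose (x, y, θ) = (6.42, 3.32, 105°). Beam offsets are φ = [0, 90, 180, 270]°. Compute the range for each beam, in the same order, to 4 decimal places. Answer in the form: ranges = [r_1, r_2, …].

ranges = [1.7393, 1.4701, 2.4018, 0.6005]

beam 1: φ=0°, α=105°
  d=(-0.2588,0.9659)  start (6,3)  tX=1.6228 tY=0.7040  stride 1/|dx|=3.8637 1/|dy|=1.0353
    cross y-line → (6,4), t=0.7040
    cross x-line → (5,4), t=1.6228
    cross y-line → (5,5), t=1.7393 (wall)
  → r_1 = 1.7393
beam 2: φ=90°, α=195°
  d=(-0.9659,-0.2588)  start (6,3)  tX=0.4348 tY=1.2364  stride 1/|dx|=1.0353 1/|dy|=3.8637
    cross x-line → (5,3), t=0.4348
    cross y-line → (5,2), t=1.2364
    cross x-line → (4,2), t=1.4701 (wall)
  → r_2 = 1.4701
beam 3: φ=180°, α=285°
  d=(0.2588,-0.9659)  start (6,3)  tX=2.2409 tY=0.3313  stride 1/|dx|=3.8637 1/|dy|=1.0353
    cross y-line → (6,2), t=0.3313
    cross y-line → (6,1), t=1.3666
    cross x-line → (7,1), t=2.2409
    cross y-line → (7,0), t=2.4018 (wall)
  → r_3 = 2.4018
beam 4: φ=270°, α=15°
  d=(0.9659,0.2588)  start (6,3)  tX=0.6005 tY=2.6273  stride 1/|dx|=1.0353 1/|dy|=3.8637
    cross x-line → (7,3), t=0.6005 (wall)
  → r_4 = 0.6005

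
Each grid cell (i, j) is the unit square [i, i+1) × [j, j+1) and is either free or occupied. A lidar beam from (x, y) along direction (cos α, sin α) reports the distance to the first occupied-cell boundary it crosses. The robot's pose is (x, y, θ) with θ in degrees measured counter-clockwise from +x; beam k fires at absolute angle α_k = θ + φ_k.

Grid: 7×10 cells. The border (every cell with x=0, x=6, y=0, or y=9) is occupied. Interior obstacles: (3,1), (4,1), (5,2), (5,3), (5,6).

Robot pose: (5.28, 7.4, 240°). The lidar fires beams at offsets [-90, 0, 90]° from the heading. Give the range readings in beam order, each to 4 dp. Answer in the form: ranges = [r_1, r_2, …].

ranges = [3.2000, 0.4619, 0.8000]

beam 1: φ=-90°, α=150°
  d=(-0.8660,0.5000)  start (5,7)  tX=0.3233 tY=1.2000  stride 1/|dx|=1.1547 1/|dy|=2.0000
    cross x-line → (4,7), t=0.3233
    cross y-line → (4,8), t=1.2000
    cross x-line → (3,8), t=1.4780
    cross x-line → (2,8), t=2.6327
    cross y-line → (2,9), t=3.2000 (wall)
  → r_1 = 3.2000
beam 2: φ=0°, α=240°
  d=(-0.5000,-0.8660)  start (5,7)  tX=0.5600 tY=0.4619  stride 1/|dx|=2.0000 1/|dy|=1.1547
    cross y-line → (5,6), t=0.4619 (wall)
  → r_2 = 0.4619
beam 3: φ=90°, α=330°
  d=(0.8660,-0.5000)  start (5,7)  tX=0.8314 tY=0.8000  stride 1/|dx|=1.1547 1/|dy|=2.0000
    cross y-line → (5,6), t=0.8000 (wall)
  → r_3 = 0.8000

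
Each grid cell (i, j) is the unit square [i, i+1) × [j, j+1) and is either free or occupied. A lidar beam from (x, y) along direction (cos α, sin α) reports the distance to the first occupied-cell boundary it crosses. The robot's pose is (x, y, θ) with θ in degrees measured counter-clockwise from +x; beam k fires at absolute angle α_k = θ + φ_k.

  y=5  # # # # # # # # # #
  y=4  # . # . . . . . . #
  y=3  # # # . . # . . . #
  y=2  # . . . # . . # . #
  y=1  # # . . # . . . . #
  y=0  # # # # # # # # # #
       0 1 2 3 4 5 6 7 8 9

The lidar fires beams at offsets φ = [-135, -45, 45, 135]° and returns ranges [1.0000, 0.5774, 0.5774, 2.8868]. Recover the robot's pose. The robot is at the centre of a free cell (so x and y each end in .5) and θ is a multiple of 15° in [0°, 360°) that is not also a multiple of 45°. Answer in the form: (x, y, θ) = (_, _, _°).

Candidates: 24 free-cell centres × 16 headings = 384 poses. Raycast each; keep the one whose scan matches to 4 dp.
  (7.5, 4.5, 150°): beam 1 = 1.5529 ≠ 1.0000 ✗
  (3.5, 4.5, 285°): beam 1 = 0.5774 ≠ 1.0000 ✗
  (8.5, 4.5, 60°): beam 1 = 1.9319 ≠ 1.0000 ✗
  …
  (8.5, 4.5, 75°): r_1=1.0000, r_2=0.5774, r_3=0.5774, r_4=2.8868 — all match ✓
Only this pose fits every beam.

(x, y, θ) = (8.5, 4.5, 75°)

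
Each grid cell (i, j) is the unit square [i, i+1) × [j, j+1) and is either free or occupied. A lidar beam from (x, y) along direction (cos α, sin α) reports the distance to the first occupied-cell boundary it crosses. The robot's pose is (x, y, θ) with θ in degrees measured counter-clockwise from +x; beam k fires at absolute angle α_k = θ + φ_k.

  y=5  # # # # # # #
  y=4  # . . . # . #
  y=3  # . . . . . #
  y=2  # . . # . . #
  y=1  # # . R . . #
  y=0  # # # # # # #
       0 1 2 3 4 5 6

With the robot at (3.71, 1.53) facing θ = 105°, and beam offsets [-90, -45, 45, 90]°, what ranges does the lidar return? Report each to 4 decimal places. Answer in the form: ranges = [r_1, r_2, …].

beam 1: φ=-90°, α=15°
  direction (0.9659, 0.2588); cell (3,1); t to first gridline: x 0.3002, y 1.8159 (then +1.0353 / +3.8637)
    (4,1) via x @ 0.3002
    (5,1) via x @ 1.3355
    (5,2) via y @ 1.8159
    (6,2) via x @ 2.3708  # hit
  → r_1 = 2.3708
beam 2: φ=-45°, α=60°
  direction (0.5000, 0.8660); cell (3,1); t to first gridline: x 0.5800, y 0.5427 (then +2.0000 / +1.1547)
    (3,2) via y @ 0.5427  # hit
  → r_2 = 0.5427
beam 3: φ=45°, α=150°
  direction (-0.8660, 0.5000); cell (3,1); t to first gridline: x 0.8198, y 0.9400 (then +1.1547 / +2.0000)
    (2,1) via x @ 0.8198
    (2,2) via y @ 0.9400
    (1,2) via x @ 1.9745
    (1,3) via y @ 2.9400
    (0,3) via x @ 3.1292  # hit
  → r_3 = 3.1292
beam 4: φ=90°, α=195°
  direction (-0.9659, -0.2588); cell (3,1); t to first gridline: x 0.7350, y 2.0478 (then +1.0353 / +3.8637)
    (2,1) via x @ 0.7350
    (1,1) via x @ 1.7703  # hit
  → r_4 = 1.7703

ranges = [2.3708, 0.5427, 3.1292, 1.7703]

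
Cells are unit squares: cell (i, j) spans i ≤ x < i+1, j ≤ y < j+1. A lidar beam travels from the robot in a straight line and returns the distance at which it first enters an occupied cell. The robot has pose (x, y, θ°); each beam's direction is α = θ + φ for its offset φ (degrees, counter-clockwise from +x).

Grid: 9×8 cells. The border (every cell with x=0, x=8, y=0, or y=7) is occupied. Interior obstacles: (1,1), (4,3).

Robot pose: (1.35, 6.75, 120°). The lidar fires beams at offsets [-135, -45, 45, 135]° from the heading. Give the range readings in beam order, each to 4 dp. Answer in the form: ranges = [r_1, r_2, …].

ranges = [6.8846, 0.2588, 0.3623, 1.3523]

beam 1: φ=-135°, α=345°
  direction (0.9659, -0.2588); cell (1,6); t to first gridline: x 0.6729, y 2.8978 (then +1.0353 / +3.8637)
    (2,6) via x @ 0.6729
    (3,6) via x @ 1.7082
    (4,6) via x @ 2.7435
    (4,5) via y @ 2.8978
    (5,5) via x @ 3.7788
    (6,5) via x @ 4.8140
    (7,5) via x @ 5.8493
    (7,4) via y @ 6.7615
    (8,4) via x @ 6.8846  # hit
  → r_1 = 6.8846
beam 2: φ=-45°, α=75°
  direction (0.2588, 0.9659); cell (1,6); t to first gridline: x 2.5114, y 0.2588 (then +3.8637 / +1.0353)
    (1,7) via y @ 0.2588  # hit
  → r_2 = 0.2588
beam 3: φ=45°, α=165°
  direction (-0.9659, 0.2588); cell (1,6); t to first gridline: x 0.3623, y 0.9659 (then +1.0353 / +3.8637)
    (0,6) via x @ 0.3623  # hit
  → r_3 = 0.3623
beam 4: φ=135°, α=255°
  direction (-0.2588, -0.9659); cell (1,6); t to first gridline: x 1.3523, y 0.7765 (then +3.8637 / +1.0353)
    (1,5) via y @ 0.7765
    (0,5) via x @ 1.3523  # hit
  → r_4 = 1.3523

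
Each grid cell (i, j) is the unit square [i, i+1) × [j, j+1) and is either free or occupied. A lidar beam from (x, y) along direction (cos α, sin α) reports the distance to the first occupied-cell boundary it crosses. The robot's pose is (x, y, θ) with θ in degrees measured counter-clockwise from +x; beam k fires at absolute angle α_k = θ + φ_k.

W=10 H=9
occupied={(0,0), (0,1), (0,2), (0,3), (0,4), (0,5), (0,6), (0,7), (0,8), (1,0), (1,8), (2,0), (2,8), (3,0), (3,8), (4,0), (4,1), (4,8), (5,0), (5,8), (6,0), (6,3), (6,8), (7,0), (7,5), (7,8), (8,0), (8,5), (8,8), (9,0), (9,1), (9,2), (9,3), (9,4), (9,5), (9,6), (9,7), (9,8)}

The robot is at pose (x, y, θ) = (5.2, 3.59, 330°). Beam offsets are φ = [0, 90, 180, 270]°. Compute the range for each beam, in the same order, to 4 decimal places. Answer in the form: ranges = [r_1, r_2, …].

beam 1: φ=0°, α=330°
  d=(0.8660,-0.5000)  start (5,3)  tX=0.9238 tY=1.1800  stride 1/|dx|=1.1547 1/|dy|=2.0000
    cross x-line → (6,3), t=0.9238 (wall)
  → r_1 = 0.9238
beam 2: φ=90°, α=60°
  d=(0.5000,0.8660)  start (5,3)  tX=1.6000 tY=0.4734  stride 1/|dx|=2.0000 1/|dy|=1.1547
    cross y-line → (5,4), t=0.4734
    cross x-line → (6,4), t=1.6000
    cross y-line → (6,5), t=1.6281
    cross y-line → (6,6), t=2.7828
    cross x-line → (7,6), t=3.6000
    cross y-line → (7,7), t=3.9375
    cross y-line → (7,8), t=5.0922 (wall)
  → r_2 = 5.0922
beam 3: φ=180°, α=150°
  d=(-0.8660,0.5000)  start (5,3)  tX=0.2309 tY=0.8200  stride 1/|dx|=1.1547 1/|dy|=2.0000
    cross x-line → (4,3), t=0.2309
    cross y-line → (4,4), t=0.8200
    cross x-line → (3,4), t=1.3856
    cross x-line → (2,4), t=2.5403
    cross y-line → (2,5), t=2.8200
    cross x-line → (1,5), t=3.6950
    cross y-line → (1,6), t=4.8200
    cross x-line → (0,6), t=4.8497 (wall)
  → r_3 = 4.8497
beam 4: φ=270°, α=240°
  d=(-0.5000,-0.8660)  start (5,3)  tX=0.4000 tY=0.6813  stride 1/|dx|=2.0000 1/|dy|=1.1547
    cross x-line → (4,3), t=0.4000
    cross y-line → (4,2), t=0.6813
    cross y-line → (4,1), t=1.8360 (wall)
  → r_4 = 1.8360

ranges = [0.9238, 5.0922, 4.8497, 1.8360]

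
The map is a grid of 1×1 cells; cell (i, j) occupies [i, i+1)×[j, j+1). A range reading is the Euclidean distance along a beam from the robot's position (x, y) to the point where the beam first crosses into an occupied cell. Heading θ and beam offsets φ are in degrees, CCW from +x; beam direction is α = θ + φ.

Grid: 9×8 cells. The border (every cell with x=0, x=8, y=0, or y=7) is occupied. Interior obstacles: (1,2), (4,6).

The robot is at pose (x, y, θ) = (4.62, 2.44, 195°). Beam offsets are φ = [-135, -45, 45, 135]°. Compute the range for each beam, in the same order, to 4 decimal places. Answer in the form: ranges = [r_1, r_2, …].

ranges = [5.2654, 4.1800, 1.6628, 2.8800]

beam 1: φ=-135°, α=60°
  dir = (cos 60°, sin 60°) = (0.5000, 0.8660); from cell (4,2)
  next x-line at t=0.7600, next y-line at t=0.6466; Δt_x=2.0000, Δt_y=1.1547
    y: enter (4,3) at t=0.6466
    x: enter (5,3) at t=0.7600
    y: enter (5,4) at t=1.8013
    x: enter (6,4) at t=2.7600
    y: enter (6,5) at t=2.9560
    y: enter (6,6) at t=4.1107
    x: enter (7,6) at t=4.7600
    y: enter (7,7) at t=5.2654 ← occupied
  → r_1 = 5.2654
beam 2: φ=-45°, α=150°
  dir = (cos 150°, sin 150°) = (-0.8660, 0.5000); from cell (4,2)
  next x-line at t=0.7159, next y-line at t=1.1200; Δt_x=1.1547, Δt_y=2.0000
    x: enter (3,2) at t=0.7159
    y: enter (3,3) at t=1.1200
    x: enter (2,3) at t=1.8706
    x: enter (1,3) at t=3.0253
    y: enter (1,4) at t=3.1200
    x: enter (0,4) at t=4.1800 ← occupied
  → r_2 = 4.1800
beam 3: φ=45°, α=240°
  dir = (cos 240°, sin 240°) = (-0.5000, -0.8660); from cell (4,2)
  next x-line at t=1.2400, next y-line at t=0.5081; Δt_x=2.0000, Δt_y=1.1547
    y: enter (4,1) at t=0.5081
    x: enter (3,1) at t=1.2400
    y: enter (3,0) at t=1.6628 ← occupied
  → r_3 = 1.6628
beam 4: φ=135°, α=330°
  dir = (cos 330°, sin 330°) = (0.8660, -0.5000); from cell (4,2)
  next x-line at t=0.4388, next y-line at t=0.8800; Δt_x=1.1547, Δt_y=2.0000
    x: enter (5,2) at t=0.4388
    y: enter (5,1) at t=0.8800
    x: enter (6,1) at t=1.5935
    x: enter (7,1) at t=2.7482
    y: enter (7,0) at t=2.8800 ← occupied
  → r_4 = 2.8800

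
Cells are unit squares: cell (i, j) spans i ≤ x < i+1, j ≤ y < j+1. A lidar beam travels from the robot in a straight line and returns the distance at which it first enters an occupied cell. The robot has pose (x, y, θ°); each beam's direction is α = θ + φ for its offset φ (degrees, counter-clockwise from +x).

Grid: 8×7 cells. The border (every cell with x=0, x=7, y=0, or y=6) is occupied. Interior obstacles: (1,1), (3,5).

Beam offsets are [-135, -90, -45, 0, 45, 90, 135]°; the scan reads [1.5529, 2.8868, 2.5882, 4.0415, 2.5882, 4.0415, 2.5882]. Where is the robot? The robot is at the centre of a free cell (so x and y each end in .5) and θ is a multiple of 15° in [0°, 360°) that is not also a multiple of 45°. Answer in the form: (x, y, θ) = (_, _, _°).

(x, y, θ) = (4.5, 2.5, 60°)

Enumerate (i+0.5, j+0.5, θ) over the 28 free cells and 16 admissible headings. For each, cast all 7 beams and compare to the given ranges.
  (2.5, 2.5, 285°): beam 1 = 1.7321 ≠ 1.5529 ✗
  (3.5, 3.5, 105°): beam 1 = 4.0415 ≠ 1.5529 ✗
  (4.5, 4.5, 300°): beam 1 = 3.6235 ≠ 1.5529 ✗
  …
  (4.5, 2.5, 60°): r_1=1.5529, r_2=2.8868, r_3=2.5882, r_4=4.0415, r_5=2.5882, r_6=4.0415, r_7=2.5882 — all match ✓
Unique over the lattice → pose = (4.5, 2.5, 60°).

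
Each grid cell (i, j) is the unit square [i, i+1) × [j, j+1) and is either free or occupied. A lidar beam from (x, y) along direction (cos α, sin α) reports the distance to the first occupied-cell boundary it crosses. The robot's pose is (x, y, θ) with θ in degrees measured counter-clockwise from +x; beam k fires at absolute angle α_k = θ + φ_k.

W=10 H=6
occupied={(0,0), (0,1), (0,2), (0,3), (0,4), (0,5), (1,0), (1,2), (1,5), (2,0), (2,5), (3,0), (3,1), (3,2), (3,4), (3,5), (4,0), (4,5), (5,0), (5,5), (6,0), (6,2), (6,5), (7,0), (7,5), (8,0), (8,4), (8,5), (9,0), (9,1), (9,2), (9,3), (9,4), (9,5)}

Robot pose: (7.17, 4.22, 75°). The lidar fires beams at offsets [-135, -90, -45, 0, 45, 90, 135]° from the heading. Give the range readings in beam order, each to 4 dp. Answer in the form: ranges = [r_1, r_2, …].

beam 1: φ=-135°, α=300°
  dir = (cos 300°, sin 300°) = (0.5000, -0.8660); from cell (7,4)
  next x-line at t=1.6600, next y-line at t=0.2540; Δt_x=2.0000, Δt_y=1.1547
    y: enter (7,3) at t=0.2540
    y: enter (7,2) at t=1.4087
    x: enter (8,2) at t=1.6600
    y: enter (8,1) at t=2.5634
    x: enter (9,1) at t=3.6600 ← occupied
  → r_1 = 3.6600
beam 2: φ=-90°, α=345°
  dir = (cos 345°, sin 345°) = (0.9659, -0.2588); from cell (7,4)
  next x-line at t=0.8593, next y-line at t=0.8500; Δt_x=1.0353, Δt_y=3.8637
    y: enter (7,3) at t=0.8500
    x: enter (8,3) at t=0.8593
    x: enter (9,3) at t=1.8946 ← occupied
  → r_2 = 1.8946
beam 3: φ=-45°, α=30°
  dir = (cos 30°, sin 30°) = (0.8660, 0.5000); from cell (7,4)
  next x-line at t=0.9584, next y-line at t=1.5600; Δt_x=1.1547, Δt_y=2.0000
    x: enter (8,4) at t=0.9584 ← occupied
  → r_3 = 0.9584
beam 4: φ=0°, α=75°
  dir = (cos 75°, sin 75°) = (0.2588, 0.9659); from cell (7,4)
  next x-line at t=3.2069, next y-line at t=0.8075; Δt_x=3.8637, Δt_y=1.0353
    y: enter (7,5) at t=0.8075 ← occupied
  → r_4 = 0.8075
beam 5: φ=45°, α=120°
  dir = (cos 120°, sin 120°) = (-0.5000, 0.8660); from cell (7,4)
  next x-line at t=0.3400, next y-line at t=0.9007; Δt_x=2.0000, Δt_y=1.1547
    x: enter (6,4) at t=0.3400
    y: enter (6,5) at t=0.9007 ← occupied
  → r_5 = 0.9007
beam 6: φ=90°, α=165°
  dir = (cos 165°, sin 165°) = (-0.9659, 0.2588); from cell (7,4)
  next x-line at t=0.1760, next y-line at t=3.0137; Δt_x=1.0353, Δt_y=3.8637
    x: enter (6,4) at t=0.1760
    x: enter (5,4) at t=1.2113
    x: enter (4,4) at t=2.2465
    y: enter (4,5) at t=3.0137 ← occupied
  → r_6 = 3.0137
beam 7: φ=135°, α=210°
  dir = (cos 210°, sin 210°) = (-0.8660, -0.5000); from cell (7,4)
  next x-line at t=0.1963, next y-line at t=0.4400; Δt_x=1.1547, Δt_y=2.0000
    x: enter (6,4) at t=0.1963
    y: enter (6,3) at t=0.4400
    x: enter (5,3) at t=1.3510
    y: enter (5,2) at t=2.4400
    x: enter (4,2) at t=2.5057
    x: enter (3,2) at t=3.6604 ← occupied
  → r_7 = 3.6604

ranges = [3.6600, 1.8946, 0.9584, 0.8075, 0.9007, 3.0137, 3.6604]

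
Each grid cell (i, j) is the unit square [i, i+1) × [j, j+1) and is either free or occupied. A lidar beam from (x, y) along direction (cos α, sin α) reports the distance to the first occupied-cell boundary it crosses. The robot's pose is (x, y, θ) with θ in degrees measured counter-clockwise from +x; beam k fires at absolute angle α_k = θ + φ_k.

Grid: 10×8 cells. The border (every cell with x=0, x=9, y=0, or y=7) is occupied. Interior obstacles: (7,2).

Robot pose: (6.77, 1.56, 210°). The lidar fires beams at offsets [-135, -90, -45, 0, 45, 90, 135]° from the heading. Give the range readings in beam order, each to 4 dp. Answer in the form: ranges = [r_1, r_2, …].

ranges = [0.8887, 6.2816, 5.9735, 1.1200, 0.5798, 0.6466, 2.1637]

beam 1: φ=-135°, α=75°
  d=(0.2588,0.9659)  start (6,1)  tX=0.8887 tY=0.4555  stride 1/|dx|=3.8637 1/|dy|=1.0353
    cross y-line → (6,2), t=0.4555
    cross x-line → (7,2), t=0.8887 (wall)
  → r_1 = 0.8887
beam 2: φ=-90°, α=120°
  d=(-0.5000,0.8660)  start (6,1)  tX=1.5400 tY=0.5081  stride 1/|dx|=2.0000 1/|dy|=1.1547
    cross y-line → (6,2), t=0.5081
    cross x-line → (5,2), t=1.5400
    cross y-line → (5,3), t=1.6628
    cross y-line → (5,4), t=2.8175
    cross x-line → (4,4), t=3.5400
    cross y-line → (4,5), t=3.9722
    cross y-line → (4,6), t=5.1269
    cross x-line → (3,6), t=5.5400
    cross y-line → (3,7), t=6.2816 (wall)
  → r_2 = 6.2816
beam 3: φ=-45°, α=165°
  d=(-0.9659,0.2588)  start (6,1)  tX=0.7972 tY=1.7000  stride 1/|dx|=1.0353 1/|dy|=3.8637
    cross x-line → (5,1), t=0.7972
    cross y-line → (5,2), t=1.7000
    cross x-line → (4,2), t=1.8324
    cross x-line → (3,2), t=2.8677
    cross x-line → (2,2), t=3.9030
    cross x-line → (1,2), t=4.9383
    cross y-line → (1,3), t=5.5637
    cross x-line → (0,3), t=5.9735 (wall)
  → r_3 = 5.9735
beam 4: φ=0°, α=210°
  d=(-0.8660,-0.5000)  start (6,1)  tX=0.8891 tY=1.1200  stride 1/|dx|=1.1547 1/|dy|=2.0000
    cross x-line → (5,1), t=0.8891
    cross y-line → (5,0), t=1.1200 (wall)
  → r_4 = 1.1200
beam 5: φ=45°, α=255°
  d=(-0.2588,-0.9659)  start (6,1)  tX=2.9751 tY=0.5798  stride 1/|dx|=3.8637 1/|dy|=1.0353
    cross y-line → (6,0), t=0.5798 (wall)
  → r_5 = 0.5798
beam 6: φ=90°, α=300°
  d=(0.5000,-0.8660)  start (6,1)  tX=0.4600 tY=0.6466  stride 1/|dx|=2.0000 1/|dy|=1.1547
    cross x-line → (7,1), t=0.4600
    cross y-line → (7,0), t=0.6466 (wall)
  → r_6 = 0.6466
beam 7: φ=135°, α=345°
  d=(0.9659,-0.2588)  start (6,1)  tX=0.2381 tY=2.1637  stride 1/|dx|=1.0353 1/|dy|=3.8637
    cross x-line → (7,1), t=0.2381
    cross x-line → (8,1), t=1.2734
    cross y-line → (8,0), t=2.1637 (wall)
  → r_7 = 2.1637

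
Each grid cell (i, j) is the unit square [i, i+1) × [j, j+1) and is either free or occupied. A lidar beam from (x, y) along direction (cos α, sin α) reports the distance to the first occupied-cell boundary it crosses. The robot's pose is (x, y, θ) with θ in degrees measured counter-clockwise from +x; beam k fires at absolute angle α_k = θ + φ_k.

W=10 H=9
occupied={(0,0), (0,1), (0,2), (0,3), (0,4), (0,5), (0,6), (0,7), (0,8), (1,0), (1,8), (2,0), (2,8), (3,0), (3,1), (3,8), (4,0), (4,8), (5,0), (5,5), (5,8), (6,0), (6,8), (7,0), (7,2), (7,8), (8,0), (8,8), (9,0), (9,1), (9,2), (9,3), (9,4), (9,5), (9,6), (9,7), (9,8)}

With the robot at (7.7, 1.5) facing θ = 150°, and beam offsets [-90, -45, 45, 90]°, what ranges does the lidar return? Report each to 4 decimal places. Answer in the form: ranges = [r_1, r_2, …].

beam 1: φ=-90°, α=60°
  dir = (cos 60°, sin 60°) = (0.5000, 0.8660); from cell (7,1)
  next x-line at t=0.6000, next y-line at t=0.5774; Δt_x=2.0000, Δt_y=1.1547
    y: enter (7,2) at t=0.5774 ← occupied
  → r_1 = 0.5774
beam 2: φ=-45°, α=105°
  dir = (cos 105°, sin 105°) = (-0.2588, 0.9659); from cell (7,1)
  next x-line at t=2.7046, next y-line at t=0.5176; Δt_x=3.8637, Δt_y=1.0353
    y: enter (7,2) at t=0.5176 ← occupied
  → r_2 = 0.5176
beam 3: φ=45°, α=195°
  dir = (cos 195°, sin 195°) = (-0.9659, -0.2588); from cell (7,1)
  next x-line at t=0.7247, next y-line at t=1.9319; Δt_x=1.0353, Δt_y=3.8637
    x: enter (6,1) at t=0.7247
    x: enter (5,1) at t=1.7600
    y: enter (5,0) at t=1.9319 ← occupied
  → r_3 = 1.9319
beam 4: φ=90°, α=240°
  dir = (cos 240°, sin 240°) = (-0.5000, -0.8660); from cell (7,1)
  next x-line at t=1.4000, next y-line at t=0.5774; Δt_x=2.0000, Δt_y=1.1547
    y: enter (7,0) at t=0.5774 ← occupied
  → r_4 = 0.5774

ranges = [0.5774, 0.5176, 1.9319, 0.5774]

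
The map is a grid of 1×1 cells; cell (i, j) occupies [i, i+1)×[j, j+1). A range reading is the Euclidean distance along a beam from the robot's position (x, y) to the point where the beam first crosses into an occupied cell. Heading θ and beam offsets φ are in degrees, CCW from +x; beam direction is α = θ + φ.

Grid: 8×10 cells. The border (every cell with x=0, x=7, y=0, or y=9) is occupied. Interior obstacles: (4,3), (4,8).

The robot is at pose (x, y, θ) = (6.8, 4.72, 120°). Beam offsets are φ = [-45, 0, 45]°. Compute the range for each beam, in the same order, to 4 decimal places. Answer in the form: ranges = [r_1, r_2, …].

beam 1: φ=-45°, α=75°
  cosα=0.2588 sinα=0.9659 | (6,4) | tMaxX 0.7727 tMaxY 0.2899 | tΔX 3.8637 tΔY 1.0353
    t=0.2899 [y] (6,5)
    t=0.7727 [x] (7,5) — stop
  → r_1 = 0.7727
beam 2: φ=0°, α=120°
  cosα=-0.5000 sinα=0.8660 | (6,4) | tMaxX 1.6000 tMaxY 0.3233 | tΔX 2.0000 tΔY 1.1547
    t=0.3233 [y] (6,5)
    t=1.4780 [y] (6,6)
    t=1.6000 [x] (5,6)
    t=2.6327 [y] (5,7)
    t=3.6000 [x] (4,7)
    t=3.7874 [y] (4,8) — stop
  → r_2 = 3.7874
beam 3: φ=45°, α=165°
  cosα=-0.9659 sinα=0.2588 | (6,4) | tMaxX 0.8282 tMaxY 1.0818 | tΔX 1.0353 tΔY 3.8637
    t=0.8282 [x] (5,4)
    t=1.0818 [y] (5,5)
    t=1.8635 [x] (4,5)
    t=2.8988 [x] (3,5)
    t=3.9340 [x] (2,5)
    t=4.9455 [y] (2,6)
    t=4.9693 [x] (1,6)
    t=6.0046 [x] (0,6) — stop
  → r_3 = 6.0046

ranges = [0.7727, 3.7874, 6.0046]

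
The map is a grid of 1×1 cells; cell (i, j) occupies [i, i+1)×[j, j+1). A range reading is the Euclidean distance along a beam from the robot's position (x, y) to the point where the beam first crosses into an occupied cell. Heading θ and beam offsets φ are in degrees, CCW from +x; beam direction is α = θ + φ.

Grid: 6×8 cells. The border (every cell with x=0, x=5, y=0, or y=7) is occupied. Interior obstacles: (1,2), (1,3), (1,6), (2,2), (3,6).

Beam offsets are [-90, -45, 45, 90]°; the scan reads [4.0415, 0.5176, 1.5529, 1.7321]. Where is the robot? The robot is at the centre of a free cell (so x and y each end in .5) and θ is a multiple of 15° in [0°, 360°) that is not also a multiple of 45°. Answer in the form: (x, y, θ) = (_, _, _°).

Enumerate (i+0.5, j+0.5, θ) over the 19 free cells and 16 admissible headings. For each, cast all 4 beams and compare to the given ranges.
  (1.5, 5.5, 150°): beam 1 = 0.5774 ≠ 4.0415 ✗
  (2.5, 3.5, 120°): beam 1 = 2.8868 ≠ 4.0415 ✗
  (1.5, 4.5, 345°): beam 1 = 0.5176 ≠ 4.0415 ✗
  (1.5, 4.5, 195°): beam 1 = 1.5529 ≠ 4.0415 ✗
  …
  (3.5, 2.5, 210°): r_1=4.0415, r_2=0.5176, r_3=1.5529, r_4=1.7321 — all match ✓
No second candidate reproduces the full scan.

(x, y, θ) = (3.5, 2.5, 210°)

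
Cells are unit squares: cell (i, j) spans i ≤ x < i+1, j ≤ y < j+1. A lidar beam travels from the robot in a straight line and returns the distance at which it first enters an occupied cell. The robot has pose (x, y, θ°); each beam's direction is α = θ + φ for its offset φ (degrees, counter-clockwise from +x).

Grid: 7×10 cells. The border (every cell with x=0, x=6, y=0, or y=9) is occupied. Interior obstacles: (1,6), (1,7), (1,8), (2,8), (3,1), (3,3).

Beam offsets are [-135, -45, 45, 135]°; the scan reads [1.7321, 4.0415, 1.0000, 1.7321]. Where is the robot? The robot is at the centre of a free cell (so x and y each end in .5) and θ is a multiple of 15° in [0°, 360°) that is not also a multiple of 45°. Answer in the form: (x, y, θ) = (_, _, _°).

Candidates: 34 free-cell centres × 16 headings = 544 poses. Raycast each; keep the one whose scan matches to 4 dp.
  (1.5, 3.5, 330°): beam 1 = 0.5176 ≠ 1.7321 ✗
  (4.5, 2.5, 210°): beam 1 = 5.7956 ≠ 1.7321 ✗
  (3.5, 8.5, 15°): beam 1 = 5.0000 ≠ 1.7321 ✗
  (2.5, 2.5, 195°): beam 1 = 1.0000 ≠ 1.7321 ✗
  (3.5, 7.5, 150°): beam 1 = 2.5882 ≠ 1.7321 ✗
  …
  (2.5, 5.5, 75°): r_1=1.7321, r_2=4.0415, r_3=1.0000, r_4=1.7321 — all match ✓
No second candidate reproduces the full scan.

(x, y, θ) = (2.5, 5.5, 75°)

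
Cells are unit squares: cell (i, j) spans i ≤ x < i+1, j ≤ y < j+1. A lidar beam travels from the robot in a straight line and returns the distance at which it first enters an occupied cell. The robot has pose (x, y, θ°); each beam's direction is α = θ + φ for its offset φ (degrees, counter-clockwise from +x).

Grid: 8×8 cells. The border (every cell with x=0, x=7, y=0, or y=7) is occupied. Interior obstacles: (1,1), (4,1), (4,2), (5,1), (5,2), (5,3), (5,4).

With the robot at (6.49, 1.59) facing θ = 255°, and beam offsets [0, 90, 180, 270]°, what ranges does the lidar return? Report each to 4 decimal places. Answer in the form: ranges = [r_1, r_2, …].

beam 1: φ=0°, α=255°
  direction (-0.2588, -0.9659); cell (6,1); t to first gridline: x 1.8932, y 0.6108 (then +3.8637 / +1.0353)
    (6,0) via y @ 0.6108  # hit
  → r_1 = 0.6108
beam 2: φ=90°, α=345°
  direction (0.9659, -0.2588); cell (6,1); t to first gridline: x 0.5280, y 2.2796 (then +1.0353 / +3.8637)
    (7,1) via x @ 0.5280  # hit
  → r_2 = 0.5280
beam 3: φ=180°, α=75°
  direction (0.2588, 0.9659); cell (6,1); t to first gridline: x 1.9705, y 0.4245 (then +3.8637 / +1.0353)
    (6,2) via y @ 0.4245
    (6,3) via y @ 1.4597
    (7,3) via x @ 1.9705  # hit
  → r_3 = 1.9705
beam 4: φ=270°, α=165°
  direction (-0.9659, 0.2588); cell (6,1); t to first gridline: x 0.5073, y 1.5841 (then +1.0353 / +3.8637)
    (5,1) via x @ 0.5073  # hit
  → r_4 = 0.5073

ranges = [0.6108, 0.5280, 1.9705, 0.5073]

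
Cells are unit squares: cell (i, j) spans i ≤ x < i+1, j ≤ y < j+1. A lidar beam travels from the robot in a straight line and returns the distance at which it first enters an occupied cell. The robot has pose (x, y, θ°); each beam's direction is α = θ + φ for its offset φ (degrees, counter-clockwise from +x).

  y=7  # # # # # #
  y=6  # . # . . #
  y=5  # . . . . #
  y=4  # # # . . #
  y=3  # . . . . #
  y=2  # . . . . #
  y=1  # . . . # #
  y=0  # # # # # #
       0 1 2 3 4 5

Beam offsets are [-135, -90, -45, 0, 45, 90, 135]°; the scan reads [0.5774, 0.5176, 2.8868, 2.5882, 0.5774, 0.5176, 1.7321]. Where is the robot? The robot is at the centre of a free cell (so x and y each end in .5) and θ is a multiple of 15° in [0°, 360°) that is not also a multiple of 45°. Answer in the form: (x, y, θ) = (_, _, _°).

Candidates: 20 free-cell centres × 16 headings = 320 poses. Raycast each; keep the one whose scan matches to 4 dp.
  (4.5, 6.5, 285°): beam 1 = 1.0000 ≠ 0.5774 ✗
  (4.5, 3.5, 150°): beam 1 = 0.5176 ≠ 0.5774 ✗
  (3.5, 3.5, 330°): beam 1 = 2.5882 ≠ 0.5774 ✗
  …
  (2.5, 5.5, 15°): r_1=0.5774, r_2=0.5176, r_3=2.8868, r_4=2.5882, r_5=0.5774, r_6=0.5176, r_7=1.7321 — all match ✓
No second candidate reproduces the full scan.

(x, y, θ) = (2.5, 5.5, 15°)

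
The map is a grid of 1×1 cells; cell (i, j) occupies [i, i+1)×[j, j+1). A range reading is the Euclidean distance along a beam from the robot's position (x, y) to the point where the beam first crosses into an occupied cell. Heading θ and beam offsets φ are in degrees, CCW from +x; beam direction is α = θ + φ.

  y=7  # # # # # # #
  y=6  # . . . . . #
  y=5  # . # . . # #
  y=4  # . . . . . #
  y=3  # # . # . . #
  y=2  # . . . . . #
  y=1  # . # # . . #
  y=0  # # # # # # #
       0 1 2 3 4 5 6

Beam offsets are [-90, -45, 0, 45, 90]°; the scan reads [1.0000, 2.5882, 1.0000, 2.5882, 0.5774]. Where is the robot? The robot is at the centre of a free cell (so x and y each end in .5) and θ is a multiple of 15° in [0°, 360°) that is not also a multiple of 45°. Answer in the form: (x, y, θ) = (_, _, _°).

(x, y, θ) = (2.5, 4.5, 330°)

Candidates: 24 free-cell centres × 16 headings = 384 poses. Raycast each; keep the one whose scan matches to 4 dp.
  (3.5, 5.5, 240°): beam 1 = 0.5774 ≠ 1.0000 ✗
  (1.5, 4.5, 345°): beam 1 = 0.5176 ≠ 1.0000 ✗
  (4.5, 6.5, 345°): beam 1 = 2.5882 ≠ 1.0000 ✗
  (4.5, 5.5, 60°): beam 1 = 0.5774 ≠ 1.0000 ✗
  (4.5, 6.5, 240°): beam 2 = 1.9319 ≠ 2.5882 ✗
  …
  (2.5, 4.5, 330°): r_1=1.0000, r_2=2.5882, r_3=1.0000, r_4=2.5882, r_5=0.5774 — all match ✓
Only this pose fits every beam.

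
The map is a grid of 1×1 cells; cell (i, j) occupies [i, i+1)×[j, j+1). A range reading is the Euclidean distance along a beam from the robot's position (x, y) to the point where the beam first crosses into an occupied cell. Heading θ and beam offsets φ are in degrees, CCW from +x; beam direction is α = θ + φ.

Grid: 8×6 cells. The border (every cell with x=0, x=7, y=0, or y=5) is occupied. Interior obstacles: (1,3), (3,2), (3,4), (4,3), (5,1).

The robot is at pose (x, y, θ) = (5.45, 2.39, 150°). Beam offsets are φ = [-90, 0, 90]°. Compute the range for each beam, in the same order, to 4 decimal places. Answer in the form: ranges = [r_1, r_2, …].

ranges = [3.0138, 1.2200, 0.4503]

beam 1: φ=-90°, α=60°
  d=(0.5000,0.8660)  start (5,2)  tX=1.1000 tY=0.7044  stride 1/|dx|=2.0000 1/|dy|=1.1547
    cross y-line → (5,3), t=0.7044
    cross x-line → (6,3), t=1.1000
    cross y-line → (6,4), t=1.8591
    cross y-line → (6,5), t=3.0138 (wall)
  → r_1 = 3.0138
beam 2: φ=0°, α=150°
  d=(-0.8660,0.5000)  start (5,2)  tX=0.5196 tY=1.2200  stride 1/|dx|=1.1547 1/|dy|=2.0000
    cross x-line → (4,2), t=0.5196
    cross y-line → (4,3), t=1.2200 (wall)
  → r_2 = 1.2200
beam 3: φ=90°, α=240°
  d=(-0.5000,-0.8660)  start (5,2)  tX=0.9000 tY=0.4503  stride 1/|dx|=2.0000 1/|dy|=1.1547
    cross y-line → (5,1), t=0.4503 (wall)
  → r_3 = 0.4503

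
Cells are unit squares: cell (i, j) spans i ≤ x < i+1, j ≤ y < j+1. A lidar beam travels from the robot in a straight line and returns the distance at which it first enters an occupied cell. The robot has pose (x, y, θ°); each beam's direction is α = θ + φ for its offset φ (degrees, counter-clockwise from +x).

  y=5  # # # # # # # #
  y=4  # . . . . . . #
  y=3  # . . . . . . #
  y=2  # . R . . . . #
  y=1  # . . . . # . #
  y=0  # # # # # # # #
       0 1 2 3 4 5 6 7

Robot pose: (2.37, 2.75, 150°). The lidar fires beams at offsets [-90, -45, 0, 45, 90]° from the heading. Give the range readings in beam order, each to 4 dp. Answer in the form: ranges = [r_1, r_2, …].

ranges = [2.5981, 2.3294, 1.5819, 1.4183, 2.0207]

beam 1: φ=-90°, α=60°
  direction (0.5000, 0.8660); cell (2,2); t to first gridline: x 1.2600, y 0.2887 (then +2.0000 / +1.1547)
    (2,3) via y @ 0.2887
    (3,3) via x @ 1.2600
    (3,4) via y @ 1.4434
    (3,5) via y @ 2.5981  # hit
  → r_1 = 2.5981
beam 2: φ=-45°, α=105°
  direction (-0.2588, 0.9659); cell (2,2); t to first gridline: x 1.4296, y 0.2588 (then +3.8637 / +1.0353)
    (2,3) via y @ 0.2588
    (2,4) via y @ 1.2941
    (1,4) via x @ 1.4296
    (1,5) via y @ 2.3294  # hit
  → r_2 = 2.3294
beam 3: φ=0°, α=150°
  direction (-0.8660, 0.5000); cell (2,2); t to first gridline: x 0.4272, y 0.5000 (then +1.1547 / +2.0000)
    (1,2) via x @ 0.4272
    (1,3) via y @ 0.5000
    (0,3) via x @ 1.5819  # hit
  → r_3 = 1.5819
beam 4: φ=45°, α=195°
  direction (-0.9659, -0.2588); cell (2,2); t to first gridline: x 0.3831, y 2.8978 (then +1.0353 / +3.8637)
    (1,2) via x @ 0.3831
    (0,2) via x @ 1.4183  # hit
  → r_4 = 1.4183
beam 5: φ=90°, α=240°
  direction (-0.5000, -0.8660); cell (2,2); t to first gridline: x 0.7400, y 0.8660 (then +2.0000 / +1.1547)
    (1,2) via x @ 0.7400
    (1,1) via y @ 0.8660
    (1,0) via y @ 2.0207  # hit
  → r_5 = 2.0207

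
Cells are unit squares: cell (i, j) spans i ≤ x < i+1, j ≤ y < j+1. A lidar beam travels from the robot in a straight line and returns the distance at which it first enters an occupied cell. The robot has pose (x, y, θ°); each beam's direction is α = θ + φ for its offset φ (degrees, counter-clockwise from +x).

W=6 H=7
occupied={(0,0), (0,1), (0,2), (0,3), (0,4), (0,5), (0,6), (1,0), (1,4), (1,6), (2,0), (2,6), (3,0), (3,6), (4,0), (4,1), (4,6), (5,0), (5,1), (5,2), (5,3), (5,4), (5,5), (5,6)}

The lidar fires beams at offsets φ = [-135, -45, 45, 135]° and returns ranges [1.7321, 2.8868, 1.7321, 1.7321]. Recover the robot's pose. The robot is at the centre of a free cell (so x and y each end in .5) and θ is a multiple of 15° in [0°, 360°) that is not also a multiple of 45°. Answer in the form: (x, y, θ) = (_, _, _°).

Enumerate (i+0.5, j+0.5, θ) over the 18 free cells and 16 admissible headings. For each, cast all 4 beams and compare to the given ranges.
  (2.5, 3.5, 300°): beam 1 = 1.5529 ≠ 1.7321 ✗
  (1.5, 5.5, 195°): beam 1 = 0.5774 ≠ 1.7321 ✗
  (2.5, 3.5, 105°): beam 1 = 2.8868 ≠ 1.7321 ✗
  (1.5, 5.5, 120°): beam 1 = 3.6235 ≠ 1.7321 ✗
  …
  (2.5, 2.5, 75°): r_1=1.7321, r_2=2.8868, r_3=1.7321, r_4=1.7321 — all match ✓
No second candidate reproduces the full scan.

(x, y, θ) = (2.5, 2.5, 75°)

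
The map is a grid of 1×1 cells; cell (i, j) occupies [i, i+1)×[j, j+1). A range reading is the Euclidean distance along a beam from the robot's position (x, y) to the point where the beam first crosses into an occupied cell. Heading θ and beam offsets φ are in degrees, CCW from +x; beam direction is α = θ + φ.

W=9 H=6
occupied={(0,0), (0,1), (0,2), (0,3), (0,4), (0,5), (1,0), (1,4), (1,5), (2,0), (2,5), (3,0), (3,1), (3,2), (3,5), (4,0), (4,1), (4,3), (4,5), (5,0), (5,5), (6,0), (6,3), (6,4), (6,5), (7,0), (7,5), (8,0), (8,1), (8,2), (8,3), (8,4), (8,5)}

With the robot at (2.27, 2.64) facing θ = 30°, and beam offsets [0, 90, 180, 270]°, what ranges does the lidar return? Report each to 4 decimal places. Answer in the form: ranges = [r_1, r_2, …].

ranges = [1.9976, 1.5704, 1.4665, 1.4600]

beam 1: φ=0°, α=30°
  cosα=0.8660 sinα=0.5000 | (2,2) | tMaxX 0.8429 tMaxY 0.7200 | tΔX 1.1547 tΔY 2.0000
    t=0.7200 [y] (2,3)
    t=0.8429 [x] (3,3)
    t=1.9976 [x] (4,3) — stop
  → r_1 = 1.9976
beam 2: φ=90°, α=120°
  cosα=-0.5000 sinα=0.8660 | (2,2) | tMaxX 0.5400 tMaxY 0.4157 | tΔX 2.0000 tΔY 1.1547
    t=0.4157 [y] (2,3)
    t=0.5400 [x] (1,3)
    t=1.5704 [y] (1,4) — stop
  → r_2 = 1.5704
beam 3: φ=180°, α=210°
  cosα=-0.8660 sinα=-0.5000 | (2,2) | tMaxX 0.3118 tMaxY 1.2800 | tΔX 1.1547 tΔY 2.0000
    t=0.3118 [x] (1,2)
    t=1.2800 [y] (1,1)
    t=1.4665 [x] (0,1) — stop
  → r_3 = 1.4665
beam 4: φ=270°, α=300°
  cosα=0.5000 sinα=-0.8660 | (2,2) | tMaxX 1.4600 tMaxY 0.7390 | tΔX 2.0000 tΔY 1.1547
    t=0.7390 [y] (2,1)
    t=1.4600 [x] (3,1) — stop
  → r_4 = 1.4600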